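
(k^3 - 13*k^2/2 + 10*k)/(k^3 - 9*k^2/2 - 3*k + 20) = k/(k + 2)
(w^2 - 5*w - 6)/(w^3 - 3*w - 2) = (w - 6)/(w^2 - w - 2)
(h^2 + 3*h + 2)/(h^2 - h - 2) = (h + 2)/(h - 2)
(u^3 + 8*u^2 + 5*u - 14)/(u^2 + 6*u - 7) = u + 2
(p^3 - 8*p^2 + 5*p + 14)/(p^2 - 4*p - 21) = (p^2 - p - 2)/(p + 3)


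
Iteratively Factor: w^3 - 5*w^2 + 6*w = (w - 3)*(w^2 - 2*w) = w*(w - 3)*(w - 2)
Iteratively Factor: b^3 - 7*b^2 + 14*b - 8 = (b - 4)*(b^2 - 3*b + 2) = (b - 4)*(b - 2)*(b - 1)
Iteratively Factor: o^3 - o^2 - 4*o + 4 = (o - 1)*(o^2 - 4) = (o - 2)*(o - 1)*(o + 2)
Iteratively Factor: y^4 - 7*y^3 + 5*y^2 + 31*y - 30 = (y - 1)*(y^3 - 6*y^2 - y + 30) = (y - 5)*(y - 1)*(y^2 - y - 6) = (y - 5)*(y - 1)*(y + 2)*(y - 3)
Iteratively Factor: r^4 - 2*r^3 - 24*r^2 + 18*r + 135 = (r + 3)*(r^3 - 5*r^2 - 9*r + 45) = (r - 5)*(r + 3)*(r^2 - 9) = (r - 5)*(r + 3)^2*(r - 3)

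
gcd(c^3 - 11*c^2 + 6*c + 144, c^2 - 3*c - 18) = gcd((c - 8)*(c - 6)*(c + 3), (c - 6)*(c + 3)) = c^2 - 3*c - 18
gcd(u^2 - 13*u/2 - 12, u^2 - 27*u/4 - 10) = u - 8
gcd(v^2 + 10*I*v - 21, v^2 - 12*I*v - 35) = 1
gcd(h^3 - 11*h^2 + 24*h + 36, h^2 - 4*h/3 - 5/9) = 1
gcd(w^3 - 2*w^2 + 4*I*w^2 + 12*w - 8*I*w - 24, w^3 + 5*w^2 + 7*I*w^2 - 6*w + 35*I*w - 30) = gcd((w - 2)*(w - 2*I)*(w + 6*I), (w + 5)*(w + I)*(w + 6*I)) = w + 6*I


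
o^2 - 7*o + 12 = (o - 4)*(o - 3)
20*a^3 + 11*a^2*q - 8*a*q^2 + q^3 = (-5*a + q)*(-4*a + q)*(a + q)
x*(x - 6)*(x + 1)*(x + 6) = x^4 + x^3 - 36*x^2 - 36*x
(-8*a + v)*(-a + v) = 8*a^2 - 9*a*v + v^2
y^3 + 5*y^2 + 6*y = y*(y + 2)*(y + 3)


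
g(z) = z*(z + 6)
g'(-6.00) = -6.00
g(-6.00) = 0.00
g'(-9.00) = -12.00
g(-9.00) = 27.00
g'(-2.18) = 1.64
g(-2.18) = -8.33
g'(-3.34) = -0.68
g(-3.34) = -8.88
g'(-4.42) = -2.84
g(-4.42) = -6.98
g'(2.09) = 10.18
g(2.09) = 16.91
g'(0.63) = 7.26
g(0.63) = 4.18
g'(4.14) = 14.28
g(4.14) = 41.98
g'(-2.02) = 1.96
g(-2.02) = -8.04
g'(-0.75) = 4.50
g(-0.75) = -3.94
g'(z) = 2*z + 6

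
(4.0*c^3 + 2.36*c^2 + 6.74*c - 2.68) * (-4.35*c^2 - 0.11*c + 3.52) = -17.4*c^5 - 10.706*c^4 - 15.4986*c^3 + 19.2238*c^2 + 24.0196*c - 9.4336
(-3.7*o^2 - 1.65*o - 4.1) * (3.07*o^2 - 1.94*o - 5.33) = -11.359*o^4 + 2.1125*o^3 + 10.335*o^2 + 16.7485*o + 21.853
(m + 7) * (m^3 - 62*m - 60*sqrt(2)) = m^4 + 7*m^3 - 62*m^2 - 434*m - 60*sqrt(2)*m - 420*sqrt(2)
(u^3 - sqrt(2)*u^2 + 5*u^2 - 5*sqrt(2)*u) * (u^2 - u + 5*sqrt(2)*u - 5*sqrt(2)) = u^5 + 4*u^4 + 4*sqrt(2)*u^4 - 15*u^3 + 16*sqrt(2)*u^3 - 40*u^2 - 20*sqrt(2)*u^2 + 50*u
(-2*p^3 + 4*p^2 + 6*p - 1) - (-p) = -2*p^3 + 4*p^2 + 7*p - 1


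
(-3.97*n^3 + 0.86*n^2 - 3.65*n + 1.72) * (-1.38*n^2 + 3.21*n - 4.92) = 5.4786*n^5 - 13.9305*n^4 + 27.33*n^3 - 18.3213*n^2 + 23.4792*n - 8.4624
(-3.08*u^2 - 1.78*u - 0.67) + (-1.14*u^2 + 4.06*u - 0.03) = -4.22*u^2 + 2.28*u - 0.7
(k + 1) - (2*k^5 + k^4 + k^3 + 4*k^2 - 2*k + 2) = -2*k^5 - k^4 - k^3 - 4*k^2 + 3*k - 1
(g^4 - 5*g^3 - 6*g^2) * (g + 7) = g^5 + 2*g^4 - 41*g^3 - 42*g^2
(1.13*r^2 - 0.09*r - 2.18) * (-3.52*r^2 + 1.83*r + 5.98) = -3.9776*r^4 + 2.3847*r^3 + 14.2663*r^2 - 4.5276*r - 13.0364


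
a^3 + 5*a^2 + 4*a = a*(a + 1)*(a + 4)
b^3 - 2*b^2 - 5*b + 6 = (b - 3)*(b - 1)*(b + 2)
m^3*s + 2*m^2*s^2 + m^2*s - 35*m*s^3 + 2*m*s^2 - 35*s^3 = (m - 5*s)*(m + 7*s)*(m*s + s)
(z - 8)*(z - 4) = z^2 - 12*z + 32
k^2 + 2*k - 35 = (k - 5)*(k + 7)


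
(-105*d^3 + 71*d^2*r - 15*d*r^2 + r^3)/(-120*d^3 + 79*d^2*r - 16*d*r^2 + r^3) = (-7*d + r)/(-8*d + r)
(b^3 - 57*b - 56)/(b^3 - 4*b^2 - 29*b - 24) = (b + 7)/(b + 3)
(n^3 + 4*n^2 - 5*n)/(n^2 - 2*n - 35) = n*(n - 1)/(n - 7)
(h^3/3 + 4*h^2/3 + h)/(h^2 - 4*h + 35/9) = 3*h*(h^2 + 4*h + 3)/(9*h^2 - 36*h + 35)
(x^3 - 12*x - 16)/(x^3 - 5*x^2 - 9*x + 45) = (x^3 - 12*x - 16)/(x^3 - 5*x^2 - 9*x + 45)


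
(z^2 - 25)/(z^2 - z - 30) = (z - 5)/(z - 6)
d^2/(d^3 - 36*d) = d/(d^2 - 36)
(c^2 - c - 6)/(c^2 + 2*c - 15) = (c + 2)/(c + 5)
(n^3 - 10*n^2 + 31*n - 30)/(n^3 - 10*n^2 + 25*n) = (n^2 - 5*n + 6)/(n*(n - 5))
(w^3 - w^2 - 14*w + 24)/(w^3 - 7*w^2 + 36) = (w^2 + 2*w - 8)/(w^2 - 4*w - 12)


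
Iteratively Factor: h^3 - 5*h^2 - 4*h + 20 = (h - 5)*(h^2 - 4) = (h - 5)*(h + 2)*(h - 2)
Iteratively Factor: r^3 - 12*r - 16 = (r - 4)*(r^2 + 4*r + 4) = (r - 4)*(r + 2)*(r + 2)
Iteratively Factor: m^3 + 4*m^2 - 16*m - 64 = (m + 4)*(m^2 - 16) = (m + 4)^2*(m - 4)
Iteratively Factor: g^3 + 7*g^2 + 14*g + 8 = (g + 2)*(g^2 + 5*g + 4) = (g + 2)*(g + 4)*(g + 1)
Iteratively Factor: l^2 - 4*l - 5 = (l + 1)*(l - 5)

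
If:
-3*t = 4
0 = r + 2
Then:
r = -2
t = -4/3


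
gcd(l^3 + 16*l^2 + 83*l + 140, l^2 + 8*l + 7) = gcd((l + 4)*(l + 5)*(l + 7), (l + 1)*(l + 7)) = l + 7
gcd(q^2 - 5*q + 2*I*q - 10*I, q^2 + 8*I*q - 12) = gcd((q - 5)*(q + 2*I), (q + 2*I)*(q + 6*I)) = q + 2*I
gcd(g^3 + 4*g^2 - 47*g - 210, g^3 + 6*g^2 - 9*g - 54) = g + 6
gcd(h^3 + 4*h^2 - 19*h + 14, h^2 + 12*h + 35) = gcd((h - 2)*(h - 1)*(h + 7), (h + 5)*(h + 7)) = h + 7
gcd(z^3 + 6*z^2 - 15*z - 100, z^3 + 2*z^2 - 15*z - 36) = z - 4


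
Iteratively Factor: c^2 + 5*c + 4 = (c + 1)*(c + 4)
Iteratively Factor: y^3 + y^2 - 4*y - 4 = (y + 2)*(y^2 - y - 2) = (y - 2)*(y + 2)*(y + 1)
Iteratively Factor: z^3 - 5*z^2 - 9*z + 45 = (z + 3)*(z^2 - 8*z + 15) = (z - 5)*(z + 3)*(z - 3)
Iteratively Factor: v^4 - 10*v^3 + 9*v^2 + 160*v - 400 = (v - 5)*(v^3 - 5*v^2 - 16*v + 80) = (v - 5)*(v + 4)*(v^2 - 9*v + 20) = (v - 5)*(v - 4)*(v + 4)*(v - 5)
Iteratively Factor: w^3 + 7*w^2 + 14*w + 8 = (w + 2)*(w^2 + 5*w + 4) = (w + 2)*(w + 4)*(w + 1)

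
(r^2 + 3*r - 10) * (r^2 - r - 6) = r^4 + 2*r^3 - 19*r^2 - 8*r + 60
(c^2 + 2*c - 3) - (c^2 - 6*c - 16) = 8*c + 13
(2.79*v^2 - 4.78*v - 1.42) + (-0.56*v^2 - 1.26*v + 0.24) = 2.23*v^2 - 6.04*v - 1.18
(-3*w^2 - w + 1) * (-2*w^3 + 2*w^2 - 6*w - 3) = 6*w^5 - 4*w^4 + 14*w^3 + 17*w^2 - 3*w - 3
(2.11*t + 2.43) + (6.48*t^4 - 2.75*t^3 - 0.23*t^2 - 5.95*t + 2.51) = 6.48*t^4 - 2.75*t^3 - 0.23*t^2 - 3.84*t + 4.94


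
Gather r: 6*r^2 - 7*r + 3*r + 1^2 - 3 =6*r^2 - 4*r - 2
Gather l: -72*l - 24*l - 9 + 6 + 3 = -96*l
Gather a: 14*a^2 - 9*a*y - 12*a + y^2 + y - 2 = 14*a^2 + a*(-9*y - 12) + y^2 + y - 2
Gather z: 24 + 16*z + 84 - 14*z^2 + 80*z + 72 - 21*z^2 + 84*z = -35*z^2 + 180*z + 180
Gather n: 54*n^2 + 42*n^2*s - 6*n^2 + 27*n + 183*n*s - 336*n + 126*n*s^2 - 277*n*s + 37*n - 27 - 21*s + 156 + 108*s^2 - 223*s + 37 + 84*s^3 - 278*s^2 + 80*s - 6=n^2*(42*s + 48) + n*(126*s^2 - 94*s - 272) + 84*s^3 - 170*s^2 - 164*s + 160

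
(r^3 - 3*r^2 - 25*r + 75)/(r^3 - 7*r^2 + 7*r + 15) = (r + 5)/(r + 1)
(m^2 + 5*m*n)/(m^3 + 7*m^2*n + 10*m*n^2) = 1/(m + 2*n)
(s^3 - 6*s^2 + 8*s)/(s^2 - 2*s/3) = 3*(s^2 - 6*s + 8)/(3*s - 2)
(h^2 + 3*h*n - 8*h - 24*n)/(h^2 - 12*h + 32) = (h + 3*n)/(h - 4)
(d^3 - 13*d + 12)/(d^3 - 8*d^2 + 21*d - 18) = (d^2 + 3*d - 4)/(d^2 - 5*d + 6)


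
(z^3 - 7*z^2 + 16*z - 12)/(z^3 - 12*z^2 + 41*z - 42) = (z - 2)/(z - 7)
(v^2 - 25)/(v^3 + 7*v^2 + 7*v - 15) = (v - 5)/(v^2 + 2*v - 3)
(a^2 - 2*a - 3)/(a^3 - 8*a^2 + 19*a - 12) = (a + 1)/(a^2 - 5*a + 4)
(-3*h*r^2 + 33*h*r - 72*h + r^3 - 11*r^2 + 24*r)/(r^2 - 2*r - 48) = (-3*h*r + 9*h + r^2 - 3*r)/(r + 6)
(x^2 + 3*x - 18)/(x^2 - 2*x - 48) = (x - 3)/(x - 8)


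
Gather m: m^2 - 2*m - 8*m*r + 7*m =m^2 + m*(5 - 8*r)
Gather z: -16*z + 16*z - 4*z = -4*z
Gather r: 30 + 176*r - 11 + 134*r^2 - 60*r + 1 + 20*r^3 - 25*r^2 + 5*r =20*r^3 + 109*r^2 + 121*r + 20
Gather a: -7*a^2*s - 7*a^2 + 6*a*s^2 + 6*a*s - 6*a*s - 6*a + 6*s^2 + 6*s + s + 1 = a^2*(-7*s - 7) + a*(6*s^2 - 6) + 6*s^2 + 7*s + 1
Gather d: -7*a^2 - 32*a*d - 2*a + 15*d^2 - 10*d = -7*a^2 - 2*a + 15*d^2 + d*(-32*a - 10)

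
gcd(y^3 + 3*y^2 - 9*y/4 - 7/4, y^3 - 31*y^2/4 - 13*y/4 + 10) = y - 1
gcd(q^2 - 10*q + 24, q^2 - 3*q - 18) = q - 6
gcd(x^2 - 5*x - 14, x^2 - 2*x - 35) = x - 7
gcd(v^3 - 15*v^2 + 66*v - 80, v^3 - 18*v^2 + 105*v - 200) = v^2 - 13*v + 40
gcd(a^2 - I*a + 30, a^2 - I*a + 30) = a^2 - I*a + 30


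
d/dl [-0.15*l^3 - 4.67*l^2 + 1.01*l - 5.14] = -0.45*l^2 - 9.34*l + 1.01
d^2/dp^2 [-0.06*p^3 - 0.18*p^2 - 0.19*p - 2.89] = -0.36*p - 0.36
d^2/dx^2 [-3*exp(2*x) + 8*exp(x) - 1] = (8 - 12*exp(x))*exp(x)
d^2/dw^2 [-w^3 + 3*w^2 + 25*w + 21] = 6 - 6*w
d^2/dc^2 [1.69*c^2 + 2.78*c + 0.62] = 3.38000000000000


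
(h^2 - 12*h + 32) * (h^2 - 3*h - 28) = h^4 - 15*h^3 + 40*h^2 + 240*h - 896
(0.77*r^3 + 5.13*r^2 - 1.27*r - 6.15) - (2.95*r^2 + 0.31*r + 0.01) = 0.77*r^3 + 2.18*r^2 - 1.58*r - 6.16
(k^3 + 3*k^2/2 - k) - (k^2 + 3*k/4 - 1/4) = k^3 + k^2/2 - 7*k/4 + 1/4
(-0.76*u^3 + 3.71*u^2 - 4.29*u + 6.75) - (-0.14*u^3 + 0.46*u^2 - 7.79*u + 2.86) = -0.62*u^3 + 3.25*u^2 + 3.5*u + 3.89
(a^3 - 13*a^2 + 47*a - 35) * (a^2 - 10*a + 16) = a^5 - 23*a^4 + 193*a^3 - 713*a^2 + 1102*a - 560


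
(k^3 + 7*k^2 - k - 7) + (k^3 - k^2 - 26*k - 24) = 2*k^3 + 6*k^2 - 27*k - 31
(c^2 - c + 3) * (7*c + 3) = 7*c^3 - 4*c^2 + 18*c + 9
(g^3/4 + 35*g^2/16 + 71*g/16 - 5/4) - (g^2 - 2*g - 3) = g^3/4 + 19*g^2/16 + 103*g/16 + 7/4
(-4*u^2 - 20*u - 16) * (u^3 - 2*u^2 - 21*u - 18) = -4*u^5 - 12*u^4 + 108*u^3 + 524*u^2 + 696*u + 288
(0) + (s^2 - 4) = s^2 - 4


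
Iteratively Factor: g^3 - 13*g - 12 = (g - 4)*(g^2 + 4*g + 3) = (g - 4)*(g + 1)*(g + 3)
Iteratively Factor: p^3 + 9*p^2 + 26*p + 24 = (p + 3)*(p^2 + 6*p + 8) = (p + 3)*(p + 4)*(p + 2)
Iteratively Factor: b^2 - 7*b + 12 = (b - 4)*(b - 3)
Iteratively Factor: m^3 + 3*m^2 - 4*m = (m - 1)*(m^2 + 4*m) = (m - 1)*(m + 4)*(m)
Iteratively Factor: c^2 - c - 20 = (c + 4)*(c - 5)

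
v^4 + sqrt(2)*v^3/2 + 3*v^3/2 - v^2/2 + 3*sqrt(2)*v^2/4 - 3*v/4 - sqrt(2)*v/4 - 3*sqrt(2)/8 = (v + 3/2)*(v - sqrt(2)/2)*(v + sqrt(2)/2)^2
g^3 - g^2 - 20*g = g*(g - 5)*(g + 4)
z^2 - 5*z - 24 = (z - 8)*(z + 3)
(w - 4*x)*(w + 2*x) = w^2 - 2*w*x - 8*x^2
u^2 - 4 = (u - 2)*(u + 2)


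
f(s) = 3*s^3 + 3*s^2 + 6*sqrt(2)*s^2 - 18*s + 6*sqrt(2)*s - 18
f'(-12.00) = 1010.84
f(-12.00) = -3433.94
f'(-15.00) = 1670.93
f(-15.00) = -7416.09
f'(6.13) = 469.49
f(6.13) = 1046.30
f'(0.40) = 1.11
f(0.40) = -19.78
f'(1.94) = 68.92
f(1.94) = 28.67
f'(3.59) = 188.94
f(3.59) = 234.67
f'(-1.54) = -23.54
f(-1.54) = 12.93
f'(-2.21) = -16.32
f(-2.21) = 26.74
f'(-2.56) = -9.34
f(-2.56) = 31.30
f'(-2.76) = -4.36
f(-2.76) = 32.68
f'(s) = 9*s^2 + 6*s + 12*sqrt(2)*s - 18 + 6*sqrt(2)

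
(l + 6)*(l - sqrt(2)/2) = l^2 - sqrt(2)*l/2 + 6*l - 3*sqrt(2)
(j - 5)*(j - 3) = j^2 - 8*j + 15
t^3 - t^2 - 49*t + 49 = (t - 7)*(t - 1)*(t + 7)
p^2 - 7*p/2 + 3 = (p - 2)*(p - 3/2)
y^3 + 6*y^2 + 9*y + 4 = (y + 1)^2*(y + 4)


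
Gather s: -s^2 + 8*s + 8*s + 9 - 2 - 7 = -s^2 + 16*s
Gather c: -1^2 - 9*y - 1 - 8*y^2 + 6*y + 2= -8*y^2 - 3*y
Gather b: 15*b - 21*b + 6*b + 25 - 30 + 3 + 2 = 0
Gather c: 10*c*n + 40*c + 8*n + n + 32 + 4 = c*(10*n + 40) + 9*n + 36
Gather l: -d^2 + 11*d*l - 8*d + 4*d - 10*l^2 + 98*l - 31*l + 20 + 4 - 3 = -d^2 - 4*d - 10*l^2 + l*(11*d + 67) + 21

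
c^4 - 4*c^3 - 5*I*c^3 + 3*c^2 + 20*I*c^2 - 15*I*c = c*(c - 3)*(c - 1)*(c - 5*I)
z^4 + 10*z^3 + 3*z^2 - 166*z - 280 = (z - 4)*(z + 2)*(z + 5)*(z + 7)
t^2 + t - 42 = (t - 6)*(t + 7)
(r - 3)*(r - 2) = r^2 - 5*r + 6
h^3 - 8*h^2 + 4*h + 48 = (h - 6)*(h - 4)*(h + 2)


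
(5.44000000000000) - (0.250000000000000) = 5.19000000000000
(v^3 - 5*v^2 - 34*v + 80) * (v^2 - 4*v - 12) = v^5 - 9*v^4 - 26*v^3 + 276*v^2 + 88*v - 960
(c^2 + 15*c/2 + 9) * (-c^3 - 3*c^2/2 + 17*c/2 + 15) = -c^5 - 9*c^4 - 47*c^3/4 + 261*c^2/4 + 189*c + 135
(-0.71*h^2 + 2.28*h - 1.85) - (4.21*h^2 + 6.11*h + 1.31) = -4.92*h^2 - 3.83*h - 3.16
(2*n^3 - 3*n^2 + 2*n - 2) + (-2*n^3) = -3*n^2 + 2*n - 2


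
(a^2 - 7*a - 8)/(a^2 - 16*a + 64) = (a + 1)/(a - 8)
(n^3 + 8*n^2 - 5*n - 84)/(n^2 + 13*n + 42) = (n^2 + n - 12)/(n + 6)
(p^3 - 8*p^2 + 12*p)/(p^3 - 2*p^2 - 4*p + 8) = p*(p - 6)/(p^2 - 4)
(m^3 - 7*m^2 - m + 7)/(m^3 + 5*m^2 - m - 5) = (m - 7)/(m + 5)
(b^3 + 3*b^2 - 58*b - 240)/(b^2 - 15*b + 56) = (b^2 + 11*b + 30)/(b - 7)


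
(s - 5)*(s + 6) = s^2 + s - 30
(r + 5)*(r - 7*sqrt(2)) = r^2 - 7*sqrt(2)*r + 5*r - 35*sqrt(2)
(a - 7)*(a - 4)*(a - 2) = a^3 - 13*a^2 + 50*a - 56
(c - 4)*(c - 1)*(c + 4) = c^3 - c^2 - 16*c + 16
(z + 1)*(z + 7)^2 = z^3 + 15*z^2 + 63*z + 49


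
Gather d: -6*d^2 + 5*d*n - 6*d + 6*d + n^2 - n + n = -6*d^2 + 5*d*n + n^2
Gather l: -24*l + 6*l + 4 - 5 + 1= -18*l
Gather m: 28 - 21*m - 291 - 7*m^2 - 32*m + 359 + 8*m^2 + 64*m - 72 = m^2 + 11*m + 24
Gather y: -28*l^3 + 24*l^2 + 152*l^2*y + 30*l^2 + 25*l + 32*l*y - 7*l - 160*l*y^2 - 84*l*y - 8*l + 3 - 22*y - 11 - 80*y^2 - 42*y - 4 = -28*l^3 + 54*l^2 + 10*l + y^2*(-160*l - 80) + y*(152*l^2 - 52*l - 64) - 12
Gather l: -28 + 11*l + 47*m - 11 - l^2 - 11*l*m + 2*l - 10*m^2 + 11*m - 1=-l^2 + l*(13 - 11*m) - 10*m^2 + 58*m - 40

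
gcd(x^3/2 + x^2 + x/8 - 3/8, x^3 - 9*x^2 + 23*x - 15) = 1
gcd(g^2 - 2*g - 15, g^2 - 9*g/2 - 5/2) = g - 5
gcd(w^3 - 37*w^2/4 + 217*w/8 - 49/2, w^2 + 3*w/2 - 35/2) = w - 7/2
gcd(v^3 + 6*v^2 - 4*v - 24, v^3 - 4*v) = v^2 - 4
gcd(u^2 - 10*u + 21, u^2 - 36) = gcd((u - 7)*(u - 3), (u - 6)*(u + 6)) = 1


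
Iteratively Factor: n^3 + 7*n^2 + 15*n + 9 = (n + 3)*(n^2 + 4*n + 3) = (n + 1)*(n + 3)*(n + 3)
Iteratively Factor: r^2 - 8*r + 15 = (r - 3)*(r - 5)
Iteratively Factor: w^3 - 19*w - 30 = (w + 3)*(w^2 - 3*w - 10) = (w - 5)*(w + 3)*(w + 2)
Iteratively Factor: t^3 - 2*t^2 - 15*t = (t + 3)*(t^2 - 5*t) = t*(t + 3)*(t - 5)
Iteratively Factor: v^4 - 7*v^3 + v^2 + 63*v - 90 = (v - 2)*(v^3 - 5*v^2 - 9*v + 45) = (v - 5)*(v - 2)*(v^2 - 9) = (v - 5)*(v - 2)*(v + 3)*(v - 3)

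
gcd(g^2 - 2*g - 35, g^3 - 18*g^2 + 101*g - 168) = g - 7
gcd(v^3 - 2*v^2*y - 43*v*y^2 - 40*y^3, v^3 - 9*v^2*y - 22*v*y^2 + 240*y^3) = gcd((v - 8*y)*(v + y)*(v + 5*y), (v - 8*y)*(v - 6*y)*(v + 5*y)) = -v^2 + 3*v*y + 40*y^2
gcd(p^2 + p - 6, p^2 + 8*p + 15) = p + 3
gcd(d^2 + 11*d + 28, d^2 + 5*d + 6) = 1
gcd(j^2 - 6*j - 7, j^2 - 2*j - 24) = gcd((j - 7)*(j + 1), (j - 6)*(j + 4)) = 1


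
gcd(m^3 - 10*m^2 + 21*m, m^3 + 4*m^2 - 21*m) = m^2 - 3*m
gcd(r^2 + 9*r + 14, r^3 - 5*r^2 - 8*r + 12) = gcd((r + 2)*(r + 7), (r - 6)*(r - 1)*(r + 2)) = r + 2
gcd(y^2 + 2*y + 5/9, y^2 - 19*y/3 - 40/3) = y + 5/3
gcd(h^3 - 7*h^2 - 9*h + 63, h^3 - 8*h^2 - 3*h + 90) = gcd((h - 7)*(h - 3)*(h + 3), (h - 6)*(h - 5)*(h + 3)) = h + 3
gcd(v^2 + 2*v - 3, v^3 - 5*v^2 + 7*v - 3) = v - 1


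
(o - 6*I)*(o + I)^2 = o^3 - 4*I*o^2 + 11*o + 6*I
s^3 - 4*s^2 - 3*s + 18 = (s - 3)^2*(s + 2)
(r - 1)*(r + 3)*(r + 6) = r^3 + 8*r^2 + 9*r - 18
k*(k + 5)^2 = k^3 + 10*k^2 + 25*k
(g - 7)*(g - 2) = g^2 - 9*g + 14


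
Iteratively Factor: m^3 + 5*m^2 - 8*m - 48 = (m + 4)*(m^2 + m - 12) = (m - 3)*(m + 4)*(m + 4)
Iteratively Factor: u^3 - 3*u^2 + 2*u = (u)*(u^2 - 3*u + 2) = u*(u - 1)*(u - 2)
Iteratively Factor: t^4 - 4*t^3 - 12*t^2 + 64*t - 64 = (t - 4)*(t^3 - 12*t + 16) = (t - 4)*(t - 2)*(t^2 + 2*t - 8) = (t - 4)*(t - 2)^2*(t + 4)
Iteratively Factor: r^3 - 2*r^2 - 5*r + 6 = (r - 1)*(r^2 - r - 6) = (r - 3)*(r - 1)*(r + 2)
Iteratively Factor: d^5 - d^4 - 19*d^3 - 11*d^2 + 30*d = (d - 5)*(d^4 + 4*d^3 + d^2 - 6*d) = (d - 5)*(d - 1)*(d^3 + 5*d^2 + 6*d) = (d - 5)*(d - 1)*(d + 3)*(d^2 + 2*d) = (d - 5)*(d - 1)*(d + 2)*(d + 3)*(d)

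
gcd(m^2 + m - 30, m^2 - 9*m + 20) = m - 5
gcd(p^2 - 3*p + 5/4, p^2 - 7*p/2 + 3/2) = p - 1/2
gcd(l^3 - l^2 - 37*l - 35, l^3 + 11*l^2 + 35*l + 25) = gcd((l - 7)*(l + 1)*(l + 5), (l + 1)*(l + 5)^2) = l^2 + 6*l + 5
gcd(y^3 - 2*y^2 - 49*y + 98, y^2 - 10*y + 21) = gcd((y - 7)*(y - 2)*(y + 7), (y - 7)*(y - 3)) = y - 7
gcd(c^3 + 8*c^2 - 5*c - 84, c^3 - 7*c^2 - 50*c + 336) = c + 7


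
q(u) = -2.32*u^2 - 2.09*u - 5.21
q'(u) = -4.64*u - 2.09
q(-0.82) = -5.06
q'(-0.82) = 1.71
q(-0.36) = -4.76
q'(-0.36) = -0.42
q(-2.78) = -17.33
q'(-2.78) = 10.81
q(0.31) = -6.08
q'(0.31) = -3.53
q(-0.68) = -4.86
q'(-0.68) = 1.07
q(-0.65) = -4.83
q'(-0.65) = 0.93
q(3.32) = -37.72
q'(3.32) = -17.49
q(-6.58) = -91.91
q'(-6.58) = 28.44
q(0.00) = -5.21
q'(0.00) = -2.09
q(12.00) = -364.37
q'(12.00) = -57.77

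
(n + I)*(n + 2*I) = n^2 + 3*I*n - 2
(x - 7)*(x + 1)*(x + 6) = x^3 - 43*x - 42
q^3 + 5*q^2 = q^2*(q + 5)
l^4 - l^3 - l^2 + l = l*(l - 1)^2*(l + 1)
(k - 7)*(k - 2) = k^2 - 9*k + 14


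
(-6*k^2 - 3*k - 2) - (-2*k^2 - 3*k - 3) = 1 - 4*k^2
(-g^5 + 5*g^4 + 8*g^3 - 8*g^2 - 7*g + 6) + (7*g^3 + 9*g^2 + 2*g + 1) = -g^5 + 5*g^4 + 15*g^3 + g^2 - 5*g + 7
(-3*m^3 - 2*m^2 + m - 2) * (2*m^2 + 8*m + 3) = -6*m^5 - 28*m^4 - 23*m^3 - 2*m^2 - 13*m - 6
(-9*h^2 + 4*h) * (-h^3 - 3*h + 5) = 9*h^5 - 4*h^4 + 27*h^3 - 57*h^2 + 20*h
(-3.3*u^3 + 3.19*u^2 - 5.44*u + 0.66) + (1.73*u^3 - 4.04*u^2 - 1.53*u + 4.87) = -1.57*u^3 - 0.85*u^2 - 6.97*u + 5.53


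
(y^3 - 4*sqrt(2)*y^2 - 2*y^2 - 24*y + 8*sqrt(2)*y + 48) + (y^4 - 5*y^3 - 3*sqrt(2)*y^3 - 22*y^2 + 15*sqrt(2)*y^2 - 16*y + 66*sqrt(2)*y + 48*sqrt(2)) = y^4 - 3*sqrt(2)*y^3 - 4*y^3 - 24*y^2 + 11*sqrt(2)*y^2 - 40*y + 74*sqrt(2)*y + 48 + 48*sqrt(2)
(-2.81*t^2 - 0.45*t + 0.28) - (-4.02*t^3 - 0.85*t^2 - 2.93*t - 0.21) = 4.02*t^3 - 1.96*t^2 + 2.48*t + 0.49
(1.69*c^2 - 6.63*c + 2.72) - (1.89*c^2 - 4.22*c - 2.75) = -0.2*c^2 - 2.41*c + 5.47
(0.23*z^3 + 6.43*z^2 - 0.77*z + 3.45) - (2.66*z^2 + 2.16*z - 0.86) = 0.23*z^3 + 3.77*z^2 - 2.93*z + 4.31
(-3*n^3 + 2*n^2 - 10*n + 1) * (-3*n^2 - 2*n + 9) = 9*n^5 - n^3 + 35*n^2 - 92*n + 9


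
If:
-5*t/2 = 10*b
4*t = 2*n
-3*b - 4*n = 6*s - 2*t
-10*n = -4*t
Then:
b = 0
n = 0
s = 0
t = 0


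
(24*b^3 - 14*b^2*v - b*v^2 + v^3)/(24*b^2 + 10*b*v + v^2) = (6*b^2 - 5*b*v + v^2)/(6*b + v)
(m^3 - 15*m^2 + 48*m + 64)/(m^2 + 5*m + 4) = (m^2 - 16*m + 64)/(m + 4)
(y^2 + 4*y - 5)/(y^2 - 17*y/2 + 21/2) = 2*(y^2 + 4*y - 5)/(2*y^2 - 17*y + 21)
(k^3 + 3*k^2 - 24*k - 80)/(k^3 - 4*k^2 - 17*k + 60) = (k + 4)/(k - 3)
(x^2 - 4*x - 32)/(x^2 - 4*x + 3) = (x^2 - 4*x - 32)/(x^2 - 4*x + 3)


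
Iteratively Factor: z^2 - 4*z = (z)*(z - 4)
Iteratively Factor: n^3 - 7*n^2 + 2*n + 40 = (n + 2)*(n^2 - 9*n + 20) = (n - 5)*(n + 2)*(n - 4)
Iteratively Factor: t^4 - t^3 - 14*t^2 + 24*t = (t - 2)*(t^3 + t^2 - 12*t) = (t - 3)*(t - 2)*(t^2 + 4*t) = t*(t - 3)*(t - 2)*(t + 4)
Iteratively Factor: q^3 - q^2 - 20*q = (q - 5)*(q^2 + 4*q) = (q - 5)*(q + 4)*(q)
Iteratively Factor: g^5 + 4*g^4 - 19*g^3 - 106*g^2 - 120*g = (g)*(g^4 + 4*g^3 - 19*g^2 - 106*g - 120) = g*(g + 3)*(g^3 + g^2 - 22*g - 40) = g*(g + 3)*(g + 4)*(g^2 - 3*g - 10) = g*(g + 2)*(g + 3)*(g + 4)*(g - 5)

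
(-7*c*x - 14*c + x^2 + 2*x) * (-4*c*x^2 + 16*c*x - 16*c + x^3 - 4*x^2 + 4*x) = 28*c^2*x^3 - 56*c^2*x^2 - 112*c^2*x + 224*c^2 - 11*c*x^4 + 22*c*x^3 + 44*c*x^2 - 88*c*x + x^5 - 2*x^4 - 4*x^3 + 8*x^2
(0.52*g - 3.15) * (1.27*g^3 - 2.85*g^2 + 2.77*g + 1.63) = 0.6604*g^4 - 5.4825*g^3 + 10.4179*g^2 - 7.8779*g - 5.1345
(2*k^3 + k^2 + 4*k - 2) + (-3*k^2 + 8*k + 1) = 2*k^3 - 2*k^2 + 12*k - 1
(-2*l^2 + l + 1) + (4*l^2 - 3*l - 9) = 2*l^2 - 2*l - 8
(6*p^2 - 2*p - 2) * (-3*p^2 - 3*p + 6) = -18*p^4 - 12*p^3 + 48*p^2 - 6*p - 12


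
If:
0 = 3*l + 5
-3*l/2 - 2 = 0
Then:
No Solution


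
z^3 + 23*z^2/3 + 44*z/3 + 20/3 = (z + 2/3)*(z + 2)*(z + 5)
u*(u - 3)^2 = u^3 - 6*u^2 + 9*u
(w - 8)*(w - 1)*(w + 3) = w^3 - 6*w^2 - 19*w + 24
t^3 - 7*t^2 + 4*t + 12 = (t - 6)*(t - 2)*(t + 1)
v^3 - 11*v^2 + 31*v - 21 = (v - 7)*(v - 3)*(v - 1)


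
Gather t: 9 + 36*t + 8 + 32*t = 68*t + 17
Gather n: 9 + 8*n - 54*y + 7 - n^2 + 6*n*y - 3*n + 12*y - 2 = -n^2 + n*(6*y + 5) - 42*y + 14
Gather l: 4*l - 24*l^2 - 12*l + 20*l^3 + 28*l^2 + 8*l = 20*l^3 + 4*l^2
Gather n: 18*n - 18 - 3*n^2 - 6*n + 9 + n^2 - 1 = -2*n^2 + 12*n - 10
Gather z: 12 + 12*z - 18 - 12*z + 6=0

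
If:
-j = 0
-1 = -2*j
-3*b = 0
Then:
No Solution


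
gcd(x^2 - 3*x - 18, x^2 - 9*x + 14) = 1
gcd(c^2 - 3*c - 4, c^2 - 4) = 1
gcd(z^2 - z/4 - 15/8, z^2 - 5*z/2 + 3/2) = z - 3/2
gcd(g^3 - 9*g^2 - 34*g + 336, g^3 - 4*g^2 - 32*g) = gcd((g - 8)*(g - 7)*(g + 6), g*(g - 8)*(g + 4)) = g - 8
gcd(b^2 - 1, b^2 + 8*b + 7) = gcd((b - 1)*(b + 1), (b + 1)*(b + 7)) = b + 1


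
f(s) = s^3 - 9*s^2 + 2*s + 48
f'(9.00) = 83.00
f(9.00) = 66.00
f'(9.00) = 83.00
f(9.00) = 66.00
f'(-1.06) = 24.45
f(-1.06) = 34.58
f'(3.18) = -24.90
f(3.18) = -4.49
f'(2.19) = -23.03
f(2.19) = 19.72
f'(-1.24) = 28.93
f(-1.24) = 29.77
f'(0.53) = -6.70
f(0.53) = 46.68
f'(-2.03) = 50.90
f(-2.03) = -1.51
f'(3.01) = -25.00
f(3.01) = -0.25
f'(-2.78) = 75.23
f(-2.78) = -48.60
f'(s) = 3*s^2 - 18*s + 2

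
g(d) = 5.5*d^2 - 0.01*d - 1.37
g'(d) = 11.0*d - 0.01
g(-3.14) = 52.89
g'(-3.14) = -34.55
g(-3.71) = 74.37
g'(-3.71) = -40.82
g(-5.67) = 175.51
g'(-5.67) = -62.38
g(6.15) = 206.59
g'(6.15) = 67.64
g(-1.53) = 11.52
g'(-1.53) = -16.84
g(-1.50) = 11.02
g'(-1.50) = -16.51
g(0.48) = -0.11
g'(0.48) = 5.27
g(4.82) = 126.36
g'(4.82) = 53.01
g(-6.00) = 196.69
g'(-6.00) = -66.01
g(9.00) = 444.04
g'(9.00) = 98.99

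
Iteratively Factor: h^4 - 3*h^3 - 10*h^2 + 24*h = (h - 2)*(h^3 - h^2 - 12*h) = h*(h - 2)*(h^2 - h - 12) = h*(h - 4)*(h - 2)*(h + 3)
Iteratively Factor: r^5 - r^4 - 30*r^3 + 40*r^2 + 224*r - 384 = (r - 2)*(r^4 + r^3 - 28*r^2 - 16*r + 192) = (r - 2)*(r + 4)*(r^3 - 3*r^2 - 16*r + 48) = (r - 2)*(r + 4)^2*(r^2 - 7*r + 12) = (r - 3)*(r - 2)*(r + 4)^2*(r - 4)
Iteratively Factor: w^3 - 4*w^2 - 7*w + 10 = (w - 5)*(w^2 + w - 2) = (w - 5)*(w + 2)*(w - 1)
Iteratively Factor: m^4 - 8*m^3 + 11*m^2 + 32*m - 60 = (m + 2)*(m^3 - 10*m^2 + 31*m - 30) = (m - 5)*(m + 2)*(m^2 - 5*m + 6) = (m - 5)*(m - 3)*(m + 2)*(m - 2)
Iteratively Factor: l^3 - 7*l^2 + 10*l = (l - 2)*(l^2 - 5*l) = l*(l - 2)*(l - 5)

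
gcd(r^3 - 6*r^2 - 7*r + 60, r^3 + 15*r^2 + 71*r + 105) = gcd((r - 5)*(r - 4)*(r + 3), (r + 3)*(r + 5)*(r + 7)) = r + 3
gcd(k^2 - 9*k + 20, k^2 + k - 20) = k - 4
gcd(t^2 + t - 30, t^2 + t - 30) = t^2 + t - 30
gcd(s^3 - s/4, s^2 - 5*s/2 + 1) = s - 1/2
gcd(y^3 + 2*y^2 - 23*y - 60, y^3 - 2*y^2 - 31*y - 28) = y + 4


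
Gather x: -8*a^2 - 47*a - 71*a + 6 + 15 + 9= -8*a^2 - 118*a + 30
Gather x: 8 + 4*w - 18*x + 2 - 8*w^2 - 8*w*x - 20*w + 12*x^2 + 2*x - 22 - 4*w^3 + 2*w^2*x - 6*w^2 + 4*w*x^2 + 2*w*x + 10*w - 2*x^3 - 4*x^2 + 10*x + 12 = -4*w^3 - 14*w^2 - 6*w - 2*x^3 + x^2*(4*w + 8) + x*(2*w^2 - 6*w - 6)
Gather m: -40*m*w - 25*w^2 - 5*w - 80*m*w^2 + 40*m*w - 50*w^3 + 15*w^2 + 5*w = -80*m*w^2 - 50*w^3 - 10*w^2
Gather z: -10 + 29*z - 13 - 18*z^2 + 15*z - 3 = -18*z^2 + 44*z - 26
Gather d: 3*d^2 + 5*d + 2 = 3*d^2 + 5*d + 2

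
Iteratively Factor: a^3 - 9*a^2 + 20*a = (a - 5)*(a^2 - 4*a) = (a - 5)*(a - 4)*(a)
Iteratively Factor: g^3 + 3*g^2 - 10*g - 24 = (g + 4)*(g^2 - g - 6) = (g + 2)*(g + 4)*(g - 3)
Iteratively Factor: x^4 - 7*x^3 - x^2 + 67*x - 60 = (x - 1)*(x^3 - 6*x^2 - 7*x + 60) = (x - 1)*(x + 3)*(x^2 - 9*x + 20) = (x - 5)*(x - 1)*(x + 3)*(x - 4)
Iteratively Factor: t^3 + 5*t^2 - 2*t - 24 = (t - 2)*(t^2 + 7*t + 12) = (t - 2)*(t + 3)*(t + 4)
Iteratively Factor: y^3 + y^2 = (y)*(y^2 + y) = y^2*(y + 1)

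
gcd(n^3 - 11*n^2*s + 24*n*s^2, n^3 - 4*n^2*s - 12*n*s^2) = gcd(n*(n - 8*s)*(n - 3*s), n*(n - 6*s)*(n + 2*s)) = n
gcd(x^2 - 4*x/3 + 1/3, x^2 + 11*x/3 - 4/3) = x - 1/3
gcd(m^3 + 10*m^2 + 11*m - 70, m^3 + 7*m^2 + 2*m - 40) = m^2 + 3*m - 10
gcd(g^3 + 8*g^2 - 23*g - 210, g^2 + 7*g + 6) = g + 6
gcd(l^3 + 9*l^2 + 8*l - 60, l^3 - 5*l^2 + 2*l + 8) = l - 2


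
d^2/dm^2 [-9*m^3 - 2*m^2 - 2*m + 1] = -54*m - 4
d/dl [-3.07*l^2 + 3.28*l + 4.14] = 3.28 - 6.14*l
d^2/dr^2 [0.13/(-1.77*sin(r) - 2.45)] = (0.407277*sin(r)^2 - 0.563745*sin(r) - 0.814554)/(1.77*sin(r) + 2.45)^3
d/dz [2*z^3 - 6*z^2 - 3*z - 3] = 6*z^2 - 12*z - 3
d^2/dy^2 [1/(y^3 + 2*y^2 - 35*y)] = 2*(-y*(3*y + 2)*(y^2 + 2*y - 35) + (3*y^2 + 4*y - 35)^2)/(y^3*(y^2 + 2*y - 35)^3)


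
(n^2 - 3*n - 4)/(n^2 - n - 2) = (n - 4)/(n - 2)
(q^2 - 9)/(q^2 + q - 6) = (q - 3)/(q - 2)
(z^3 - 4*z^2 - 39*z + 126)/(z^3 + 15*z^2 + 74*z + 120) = (z^2 - 10*z + 21)/(z^2 + 9*z + 20)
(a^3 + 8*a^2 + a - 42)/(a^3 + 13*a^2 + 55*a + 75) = (a^2 + 5*a - 14)/(a^2 + 10*a + 25)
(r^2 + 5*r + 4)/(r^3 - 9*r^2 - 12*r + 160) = (r + 1)/(r^2 - 13*r + 40)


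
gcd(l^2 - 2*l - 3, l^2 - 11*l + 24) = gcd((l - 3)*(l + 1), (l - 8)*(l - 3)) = l - 3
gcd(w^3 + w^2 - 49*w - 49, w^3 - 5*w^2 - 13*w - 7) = w^2 - 6*w - 7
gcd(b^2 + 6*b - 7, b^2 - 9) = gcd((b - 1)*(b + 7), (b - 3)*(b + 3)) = 1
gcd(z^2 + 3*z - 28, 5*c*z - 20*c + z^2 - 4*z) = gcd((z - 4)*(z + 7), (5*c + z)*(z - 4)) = z - 4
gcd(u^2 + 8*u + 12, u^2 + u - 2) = u + 2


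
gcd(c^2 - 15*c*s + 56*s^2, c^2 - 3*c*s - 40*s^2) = -c + 8*s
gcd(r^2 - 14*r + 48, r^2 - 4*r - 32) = r - 8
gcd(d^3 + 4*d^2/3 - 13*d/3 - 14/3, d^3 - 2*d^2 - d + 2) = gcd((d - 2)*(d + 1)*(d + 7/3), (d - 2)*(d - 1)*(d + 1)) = d^2 - d - 2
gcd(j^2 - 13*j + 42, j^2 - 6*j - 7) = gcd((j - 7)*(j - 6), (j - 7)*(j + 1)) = j - 7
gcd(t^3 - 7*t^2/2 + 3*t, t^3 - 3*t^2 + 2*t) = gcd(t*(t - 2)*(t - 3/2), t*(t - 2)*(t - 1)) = t^2 - 2*t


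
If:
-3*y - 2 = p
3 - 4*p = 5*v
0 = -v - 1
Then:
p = 2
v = -1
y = -4/3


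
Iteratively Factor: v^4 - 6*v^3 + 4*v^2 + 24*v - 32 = (v - 4)*(v^3 - 2*v^2 - 4*v + 8) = (v - 4)*(v - 2)*(v^2 - 4) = (v - 4)*(v - 2)^2*(v + 2)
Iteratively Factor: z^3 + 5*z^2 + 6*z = (z + 2)*(z^2 + 3*z) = z*(z + 2)*(z + 3)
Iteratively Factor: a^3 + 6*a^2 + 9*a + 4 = (a + 1)*(a^2 + 5*a + 4) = (a + 1)*(a + 4)*(a + 1)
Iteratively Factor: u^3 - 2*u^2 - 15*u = (u - 5)*(u^2 + 3*u) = u*(u - 5)*(u + 3)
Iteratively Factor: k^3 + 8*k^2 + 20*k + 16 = (k + 4)*(k^2 + 4*k + 4) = (k + 2)*(k + 4)*(k + 2)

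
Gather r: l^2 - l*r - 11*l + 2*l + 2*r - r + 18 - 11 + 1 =l^2 - 9*l + r*(1 - l) + 8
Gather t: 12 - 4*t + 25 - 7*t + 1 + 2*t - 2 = 36 - 9*t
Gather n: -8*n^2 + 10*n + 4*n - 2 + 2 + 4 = -8*n^2 + 14*n + 4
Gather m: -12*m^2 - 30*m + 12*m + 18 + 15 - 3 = -12*m^2 - 18*m + 30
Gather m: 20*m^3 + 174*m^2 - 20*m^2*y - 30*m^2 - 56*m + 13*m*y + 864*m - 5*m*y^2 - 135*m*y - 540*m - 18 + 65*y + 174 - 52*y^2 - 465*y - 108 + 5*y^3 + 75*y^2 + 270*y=20*m^3 + m^2*(144 - 20*y) + m*(-5*y^2 - 122*y + 268) + 5*y^3 + 23*y^2 - 130*y + 48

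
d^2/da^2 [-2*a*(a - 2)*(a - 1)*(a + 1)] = -24*a^2 + 24*a + 4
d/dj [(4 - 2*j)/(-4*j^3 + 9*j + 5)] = 2*(4*j^3 - 9*j - 3*(j - 2)*(4*j^2 - 3) - 5)/(-4*j^3 + 9*j + 5)^2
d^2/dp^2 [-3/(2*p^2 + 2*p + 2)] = 3*(p^2 + p - (2*p + 1)^2 + 1)/(p^2 + p + 1)^3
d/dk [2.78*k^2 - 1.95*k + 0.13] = 5.56*k - 1.95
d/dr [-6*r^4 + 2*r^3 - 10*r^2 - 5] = 2*r*(-12*r^2 + 3*r - 10)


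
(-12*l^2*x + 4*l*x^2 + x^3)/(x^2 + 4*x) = (-12*l^2 + 4*l*x + x^2)/(x + 4)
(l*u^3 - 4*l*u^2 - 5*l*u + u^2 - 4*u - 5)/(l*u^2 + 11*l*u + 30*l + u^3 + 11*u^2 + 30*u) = (l*u^3 - 4*l*u^2 - 5*l*u + u^2 - 4*u - 5)/(l*u^2 + 11*l*u + 30*l + u^3 + 11*u^2 + 30*u)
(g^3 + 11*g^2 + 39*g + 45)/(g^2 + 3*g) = g + 8 + 15/g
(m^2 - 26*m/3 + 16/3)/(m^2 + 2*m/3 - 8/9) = 3*(m - 8)/(3*m + 4)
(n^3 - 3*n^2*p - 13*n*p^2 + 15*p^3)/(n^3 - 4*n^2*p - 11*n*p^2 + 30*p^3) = (-n + p)/(-n + 2*p)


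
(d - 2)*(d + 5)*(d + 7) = d^3 + 10*d^2 + 11*d - 70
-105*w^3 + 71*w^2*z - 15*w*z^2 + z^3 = (-7*w + z)*(-5*w + z)*(-3*w + z)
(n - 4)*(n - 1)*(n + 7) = n^3 + 2*n^2 - 31*n + 28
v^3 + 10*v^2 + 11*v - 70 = (v - 2)*(v + 5)*(v + 7)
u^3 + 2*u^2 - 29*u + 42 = (u - 3)*(u - 2)*(u + 7)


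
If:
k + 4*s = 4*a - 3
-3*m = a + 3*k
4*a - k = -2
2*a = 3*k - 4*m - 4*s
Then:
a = -57/82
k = -32/41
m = 83/82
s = -5/4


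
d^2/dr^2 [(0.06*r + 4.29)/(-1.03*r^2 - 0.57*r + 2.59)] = (-(0.06*r + 4.29)*(2.06*r + 0.57)*(4.12*r + 1.14) + (0.3708*r + 8.9058)*(1.03*r^2 + 0.57*r - 2.59))/(1.03*r^2 + 0.57*r - 2.59)^3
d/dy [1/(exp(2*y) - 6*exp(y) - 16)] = 2*(3 - exp(y))*exp(y)/(-exp(2*y) + 6*exp(y) + 16)^2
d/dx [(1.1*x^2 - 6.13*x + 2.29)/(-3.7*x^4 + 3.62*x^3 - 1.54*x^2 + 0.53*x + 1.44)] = (8.14*x^5 - 72.025*x^4 + 78.2732*x^3 - 33.7266*x^2 + 10.2212*x - 10.0409)/(13.69*x^8 - 26.788*x^7 + 24.5004*x^6 - 15.0716*x^5 - 4.4472*x^4 + 8.7932*x^3 - 4.1543*x^2 + 1.5264*x + 2.0736)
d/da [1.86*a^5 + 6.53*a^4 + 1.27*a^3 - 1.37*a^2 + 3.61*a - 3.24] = 9.3*a^4 + 26.12*a^3 + 3.81*a^2 - 2.74*a + 3.61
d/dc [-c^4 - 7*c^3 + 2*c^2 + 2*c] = -4*c^3 - 21*c^2 + 4*c + 2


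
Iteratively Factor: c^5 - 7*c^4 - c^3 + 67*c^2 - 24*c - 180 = (c - 3)*(c^4 - 4*c^3 - 13*c^2 + 28*c + 60) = (c - 3)*(c + 2)*(c^3 - 6*c^2 - c + 30) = (c - 5)*(c - 3)*(c + 2)*(c^2 - c - 6) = (c - 5)*(c - 3)^2*(c + 2)*(c + 2)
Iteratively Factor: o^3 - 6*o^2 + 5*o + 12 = (o - 3)*(o^2 - 3*o - 4) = (o - 4)*(o - 3)*(o + 1)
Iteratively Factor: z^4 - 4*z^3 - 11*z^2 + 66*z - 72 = (z + 4)*(z^3 - 8*z^2 + 21*z - 18) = (z - 3)*(z + 4)*(z^2 - 5*z + 6) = (z - 3)^2*(z + 4)*(z - 2)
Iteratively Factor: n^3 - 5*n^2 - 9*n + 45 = (n - 5)*(n^2 - 9) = (n - 5)*(n - 3)*(n + 3)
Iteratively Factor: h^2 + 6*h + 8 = (h + 2)*(h + 4)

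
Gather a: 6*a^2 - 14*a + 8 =6*a^2 - 14*a + 8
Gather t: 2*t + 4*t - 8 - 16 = 6*t - 24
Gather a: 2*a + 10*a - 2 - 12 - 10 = 12*a - 24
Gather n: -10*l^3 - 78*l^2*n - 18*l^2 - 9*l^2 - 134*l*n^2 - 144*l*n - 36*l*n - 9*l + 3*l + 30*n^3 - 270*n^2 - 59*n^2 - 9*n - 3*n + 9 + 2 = -10*l^3 - 27*l^2 - 6*l + 30*n^3 + n^2*(-134*l - 329) + n*(-78*l^2 - 180*l - 12) + 11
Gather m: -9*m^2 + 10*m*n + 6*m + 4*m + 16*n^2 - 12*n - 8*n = -9*m^2 + m*(10*n + 10) + 16*n^2 - 20*n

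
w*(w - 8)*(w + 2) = w^3 - 6*w^2 - 16*w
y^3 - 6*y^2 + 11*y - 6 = (y - 3)*(y - 2)*(y - 1)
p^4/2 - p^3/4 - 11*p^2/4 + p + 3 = (p/2 + 1/2)*(p - 2)*(p - 3/2)*(p + 2)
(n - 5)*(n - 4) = n^2 - 9*n + 20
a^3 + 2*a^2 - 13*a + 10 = (a - 2)*(a - 1)*(a + 5)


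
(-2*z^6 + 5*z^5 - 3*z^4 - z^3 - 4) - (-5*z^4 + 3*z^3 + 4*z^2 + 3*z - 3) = -2*z^6 + 5*z^5 + 2*z^4 - 4*z^3 - 4*z^2 - 3*z - 1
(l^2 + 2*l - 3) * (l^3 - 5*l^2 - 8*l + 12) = l^5 - 3*l^4 - 21*l^3 + 11*l^2 + 48*l - 36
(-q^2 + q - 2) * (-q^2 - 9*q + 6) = q^4 + 8*q^3 - 13*q^2 + 24*q - 12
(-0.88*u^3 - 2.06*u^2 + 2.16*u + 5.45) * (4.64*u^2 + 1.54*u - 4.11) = -4.0832*u^5 - 10.9136*u^4 + 10.4668*u^3 + 37.081*u^2 - 0.4846*u - 22.3995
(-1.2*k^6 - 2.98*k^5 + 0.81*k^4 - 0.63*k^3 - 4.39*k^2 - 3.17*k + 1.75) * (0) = 0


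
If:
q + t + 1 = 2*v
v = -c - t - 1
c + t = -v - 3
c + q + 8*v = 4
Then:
No Solution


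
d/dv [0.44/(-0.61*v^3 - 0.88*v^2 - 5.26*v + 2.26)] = (0.8052*v^2 + 0.7744*v + 2.3144)/(0.61*v^3 + 0.88*v^2 + 5.26*v - 2.26)^2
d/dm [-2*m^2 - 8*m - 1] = -4*m - 8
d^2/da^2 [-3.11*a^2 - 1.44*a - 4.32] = -6.22000000000000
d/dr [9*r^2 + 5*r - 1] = 18*r + 5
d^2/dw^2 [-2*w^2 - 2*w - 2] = -4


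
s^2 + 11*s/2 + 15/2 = (s + 5/2)*(s + 3)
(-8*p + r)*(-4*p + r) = 32*p^2 - 12*p*r + r^2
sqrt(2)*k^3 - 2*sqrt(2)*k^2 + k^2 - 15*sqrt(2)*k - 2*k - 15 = (k - 5)*(k + 3)*(sqrt(2)*k + 1)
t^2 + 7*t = t*(t + 7)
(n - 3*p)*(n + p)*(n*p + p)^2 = n^4*p^2 - 2*n^3*p^3 + 2*n^3*p^2 - 3*n^2*p^4 - 4*n^2*p^3 + n^2*p^2 - 6*n*p^4 - 2*n*p^3 - 3*p^4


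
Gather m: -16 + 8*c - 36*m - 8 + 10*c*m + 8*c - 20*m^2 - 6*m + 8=16*c - 20*m^2 + m*(10*c - 42) - 16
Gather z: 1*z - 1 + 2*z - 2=3*z - 3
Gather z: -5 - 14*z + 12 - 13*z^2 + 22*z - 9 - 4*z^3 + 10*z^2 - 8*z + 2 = -4*z^3 - 3*z^2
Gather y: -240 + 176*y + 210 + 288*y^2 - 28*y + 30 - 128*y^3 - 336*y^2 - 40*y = -128*y^3 - 48*y^2 + 108*y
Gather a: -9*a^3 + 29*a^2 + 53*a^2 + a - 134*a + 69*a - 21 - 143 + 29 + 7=-9*a^3 + 82*a^2 - 64*a - 128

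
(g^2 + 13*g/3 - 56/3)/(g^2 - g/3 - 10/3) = (-3*g^2 - 13*g + 56)/(-3*g^2 + g + 10)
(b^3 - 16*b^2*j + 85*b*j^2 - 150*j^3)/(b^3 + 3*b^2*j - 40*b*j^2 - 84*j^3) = (b^2 - 10*b*j + 25*j^2)/(b^2 + 9*b*j + 14*j^2)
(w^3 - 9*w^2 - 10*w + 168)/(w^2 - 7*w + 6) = (w^2 - 3*w - 28)/(w - 1)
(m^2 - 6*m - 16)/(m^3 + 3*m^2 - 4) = (m - 8)/(m^2 + m - 2)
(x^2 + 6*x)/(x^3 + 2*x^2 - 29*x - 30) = x/(x^2 - 4*x - 5)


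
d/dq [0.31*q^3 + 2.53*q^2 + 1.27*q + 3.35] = 0.93*q^2 + 5.06*q + 1.27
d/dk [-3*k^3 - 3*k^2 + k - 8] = -9*k^2 - 6*k + 1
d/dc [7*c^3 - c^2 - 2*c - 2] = 21*c^2 - 2*c - 2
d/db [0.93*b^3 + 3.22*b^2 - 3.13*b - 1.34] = 2.79*b^2 + 6.44*b - 3.13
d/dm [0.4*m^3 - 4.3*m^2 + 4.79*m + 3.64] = 1.2*m^2 - 8.6*m + 4.79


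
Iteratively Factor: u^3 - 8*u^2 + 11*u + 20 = (u - 4)*(u^2 - 4*u - 5) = (u - 5)*(u - 4)*(u + 1)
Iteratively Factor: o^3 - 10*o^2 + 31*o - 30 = (o - 5)*(o^2 - 5*o + 6) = (o - 5)*(o - 3)*(o - 2)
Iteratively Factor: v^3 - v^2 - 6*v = (v + 2)*(v^2 - 3*v) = (v - 3)*(v + 2)*(v)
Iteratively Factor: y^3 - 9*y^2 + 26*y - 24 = (y - 3)*(y^2 - 6*y + 8) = (y - 3)*(y - 2)*(y - 4)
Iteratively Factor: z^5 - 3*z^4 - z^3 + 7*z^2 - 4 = (z + 1)*(z^4 - 4*z^3 + 3*z^2 + 4*z - 4) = (z + 1)^2*(z^3 - 5*z^2 + 8*z - 4) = (z - 1)*(z + 1)^2*(z^2 - 4*z + 4) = (z - 2)*(z - 1)*(z + 1)^2*(z - 2)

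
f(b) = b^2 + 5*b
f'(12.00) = 29.00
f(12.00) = 204.00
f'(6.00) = 17.00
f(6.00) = 66.00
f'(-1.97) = 1.06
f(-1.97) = -5.97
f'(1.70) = 8.40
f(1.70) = 11.39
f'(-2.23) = 0.54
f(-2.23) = -6.18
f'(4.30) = 13.60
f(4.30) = 39.99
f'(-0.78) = 3.44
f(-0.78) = -3.29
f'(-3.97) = -2.94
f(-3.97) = -4.09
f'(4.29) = 13.58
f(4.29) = 39.85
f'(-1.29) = 2.42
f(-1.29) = -4.79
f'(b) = 2*b + 5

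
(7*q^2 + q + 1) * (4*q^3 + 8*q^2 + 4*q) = 28*q^5 + 60*q^4 + 40*q^3 + 12*q^2 + 4*q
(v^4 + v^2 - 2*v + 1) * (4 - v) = -v^5 + 4*v^4 - v^3 + 6*v^2 - 9*v + 4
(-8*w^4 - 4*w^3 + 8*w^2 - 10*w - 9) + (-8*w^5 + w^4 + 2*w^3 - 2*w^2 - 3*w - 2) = -8*w^5 - 7*w^4 - 2*w^3 + 6*w^2 - 13*w - 11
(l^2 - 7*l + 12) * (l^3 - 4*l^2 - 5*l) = l^5 - 11*l^4 + 35*l^3 - 13*l^2 - 60*l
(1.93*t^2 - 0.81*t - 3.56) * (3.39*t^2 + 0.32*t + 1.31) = 6.5427*t^4 - 2.1283*t^3 - 9.7993*t^2 - 2.2003*t - 4.6636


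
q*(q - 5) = q^2 - 5*q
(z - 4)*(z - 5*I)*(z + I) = z^3 - 4*z^2 - 4*I*z^2 + 5*z + 16*I*z - 20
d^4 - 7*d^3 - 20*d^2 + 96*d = d*(d - 8)*(d - 3)*(d + 4)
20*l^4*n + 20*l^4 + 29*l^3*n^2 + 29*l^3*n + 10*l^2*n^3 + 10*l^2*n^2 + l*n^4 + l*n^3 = (l + n)*(4*l + n)*(5*l + n)*(l*n + l)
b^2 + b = b*(b + 1)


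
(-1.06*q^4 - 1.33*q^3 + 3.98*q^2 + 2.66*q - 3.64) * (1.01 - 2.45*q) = 2.597*q^5 + 2.1879*q^4 - 11.0943*q^3 - 2.4972*q^2 + 11.6046*q - 3.6764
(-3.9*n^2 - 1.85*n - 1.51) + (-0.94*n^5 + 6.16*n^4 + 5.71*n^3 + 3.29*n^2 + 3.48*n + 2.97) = -0.94*n^5 + 6.16*n^4 + 5.71*n^3 - 0.61*n^2 + 1.63*n + 1.46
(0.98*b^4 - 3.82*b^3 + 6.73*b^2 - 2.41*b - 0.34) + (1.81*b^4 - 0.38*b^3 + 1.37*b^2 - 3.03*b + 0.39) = 2.79*b^4 - 4.2*b^3 + 8.1*b^2 - 5.44*b + 0.05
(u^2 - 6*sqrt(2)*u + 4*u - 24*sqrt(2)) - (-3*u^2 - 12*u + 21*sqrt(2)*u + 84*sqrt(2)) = 4*u^2 - 27*sqrt(2)*u + 16*u - 108*sqrt(2)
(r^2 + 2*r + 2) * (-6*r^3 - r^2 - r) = -6*r^5 - 13*r^4 - 15*r^3 - 4*r^2 - 2*r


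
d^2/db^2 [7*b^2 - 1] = 14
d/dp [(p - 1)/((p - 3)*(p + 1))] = (-p^2 + 2*p - 5)/(p^4 - 4*p^3 - 2*p^2 + 12*p + 9)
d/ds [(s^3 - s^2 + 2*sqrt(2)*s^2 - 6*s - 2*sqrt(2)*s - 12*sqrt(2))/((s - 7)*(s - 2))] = (s^4 - 18*s^3 - 16*sqrt(2)*s^2 + 57*s^2 - 28*s + 80*sqrt(2)*s - 136*sqrt(2) - 84)/(s^4 - 18*s^3 + 109*s^2 - 252*s + 196)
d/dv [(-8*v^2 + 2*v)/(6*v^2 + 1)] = 2*(-6*v^2 - 8*v + 1)/(36*v^4 + 12*v^2 + 1)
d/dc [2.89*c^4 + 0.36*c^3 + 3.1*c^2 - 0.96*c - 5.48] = 11.56*c^3 + 1.08*c^2 + 6.2*c - 0.96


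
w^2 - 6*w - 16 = (w - 8)*(w + 2)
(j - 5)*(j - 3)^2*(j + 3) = j^4 - 8*j^3 + 6*j^2 + 72*j - 135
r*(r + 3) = r^2 + 3*r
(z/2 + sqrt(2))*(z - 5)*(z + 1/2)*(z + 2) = z^4/2 - 5*z^3/4 + sqrt(2)*z^3 - 23*z^2/4 - 5*sqrt(2)*z^2/2 - 23*sqrt(2)*z/2 - 5*z/2 - 5*sqrt(2)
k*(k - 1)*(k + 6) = k^3 + 5*k^2 - 6*k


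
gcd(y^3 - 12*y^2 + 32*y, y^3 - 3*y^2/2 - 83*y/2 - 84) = y - 8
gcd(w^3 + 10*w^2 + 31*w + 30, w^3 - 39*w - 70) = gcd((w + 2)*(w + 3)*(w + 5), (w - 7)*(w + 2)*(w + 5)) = w^2 + 7*w + 10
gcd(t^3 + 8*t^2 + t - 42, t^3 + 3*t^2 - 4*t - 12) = t^2 + t - 6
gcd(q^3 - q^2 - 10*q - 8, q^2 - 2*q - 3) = q + 1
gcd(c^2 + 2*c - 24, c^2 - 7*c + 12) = c - 4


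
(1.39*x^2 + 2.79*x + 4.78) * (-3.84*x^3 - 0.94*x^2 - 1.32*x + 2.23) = -5.3376*x^5 - 12.0202*x^4 - 22.8126*x^3 - 5.0763*x^2 - 0.0879000000000003*x + 10.6594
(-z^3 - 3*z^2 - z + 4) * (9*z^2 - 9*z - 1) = -9*z^5 - 18*z^4 + 19*z^3 + 48*z^2 - 35*z - 4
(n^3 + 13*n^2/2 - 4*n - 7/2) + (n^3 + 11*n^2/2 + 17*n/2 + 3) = 2*n^3 + 12*n^2 + 9*n/2 - 1/2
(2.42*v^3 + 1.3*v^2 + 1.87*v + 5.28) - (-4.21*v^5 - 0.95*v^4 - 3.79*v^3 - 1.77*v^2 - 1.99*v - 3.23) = 4.21*v^5 + 0.95*v^4 + 6.21*v^3 + 3.07*v^2 + 3.86*v + 8.51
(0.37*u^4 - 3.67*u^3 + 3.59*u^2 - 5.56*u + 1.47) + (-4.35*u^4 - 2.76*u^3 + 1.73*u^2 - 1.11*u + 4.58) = -3.98*u^4 - 6.43*u^3 + 5.32*u^2 - 6.67*u + 6.05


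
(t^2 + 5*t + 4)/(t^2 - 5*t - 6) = (t + 4)/(t - 6)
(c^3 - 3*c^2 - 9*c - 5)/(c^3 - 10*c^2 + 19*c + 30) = (c + 1)/(c - 6)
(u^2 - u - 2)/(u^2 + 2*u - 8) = (u + 1)/(u + 4)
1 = 1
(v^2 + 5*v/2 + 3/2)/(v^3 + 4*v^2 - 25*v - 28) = (v + 3/2)/(v^2 + 3*v - 28)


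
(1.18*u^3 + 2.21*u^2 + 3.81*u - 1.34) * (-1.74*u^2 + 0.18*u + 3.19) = -2.0532*u^5 - 3.633*u^4 - 2.4674*u^3 + 10.0673*u^2 + 11.9127*u - 4.2746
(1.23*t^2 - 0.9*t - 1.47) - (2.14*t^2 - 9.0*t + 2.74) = -0.91*t^2 + 8.1*t - 4.21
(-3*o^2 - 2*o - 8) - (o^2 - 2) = -4*o^2 - 2*o - 6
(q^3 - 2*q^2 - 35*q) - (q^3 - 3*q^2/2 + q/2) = -q^2/2 - 71*q/2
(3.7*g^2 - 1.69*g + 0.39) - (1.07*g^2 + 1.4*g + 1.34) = 2.63*g^2 - 3.09*g - 0.95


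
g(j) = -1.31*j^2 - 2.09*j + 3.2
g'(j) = -2.62*j - 2.09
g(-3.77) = -7.54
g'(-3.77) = 7.79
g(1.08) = -0.59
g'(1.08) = -4.92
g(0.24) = 2.62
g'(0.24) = -2.72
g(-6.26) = -35.05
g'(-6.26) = 14.31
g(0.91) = 0.21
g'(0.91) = -4.47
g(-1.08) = 3.93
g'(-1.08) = 0.74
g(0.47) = 1.93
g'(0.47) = -3.32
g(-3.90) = -8.57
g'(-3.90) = 8.13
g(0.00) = 3.20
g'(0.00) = -2.09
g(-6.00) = -31.42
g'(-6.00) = 13.63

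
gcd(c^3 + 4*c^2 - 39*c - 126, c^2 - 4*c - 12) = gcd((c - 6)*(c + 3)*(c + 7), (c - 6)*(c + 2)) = c - 6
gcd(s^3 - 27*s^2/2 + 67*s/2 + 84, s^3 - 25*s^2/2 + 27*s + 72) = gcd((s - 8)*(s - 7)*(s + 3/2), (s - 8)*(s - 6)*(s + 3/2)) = s^2 - 13*s/2 - 12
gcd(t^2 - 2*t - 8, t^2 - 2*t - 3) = 1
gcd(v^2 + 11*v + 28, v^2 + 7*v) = v + 7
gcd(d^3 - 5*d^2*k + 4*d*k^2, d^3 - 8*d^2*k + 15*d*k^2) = d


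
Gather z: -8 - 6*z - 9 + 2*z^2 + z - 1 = 2*z^2 - 5*z - 18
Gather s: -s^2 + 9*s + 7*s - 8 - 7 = -s^2 + 16*s - 15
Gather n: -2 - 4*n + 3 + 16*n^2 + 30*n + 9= 16*n^2 + 26*n + 10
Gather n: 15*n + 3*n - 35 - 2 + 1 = 18*n - 36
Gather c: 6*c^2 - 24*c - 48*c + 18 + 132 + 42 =6*c^2 - 72*c + 192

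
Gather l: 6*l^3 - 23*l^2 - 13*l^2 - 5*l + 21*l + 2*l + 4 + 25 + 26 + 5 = 6*l^3 - 36*l^2 + 18*l + 60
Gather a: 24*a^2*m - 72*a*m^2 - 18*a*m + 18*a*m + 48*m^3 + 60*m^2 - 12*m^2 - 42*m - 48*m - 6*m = 24*a^2*m - 72*a*m^2 + 48*m^3 + 48*m^2 - 96*m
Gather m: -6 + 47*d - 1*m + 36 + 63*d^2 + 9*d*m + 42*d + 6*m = 63*d^2 + 89*d + m*(9*d + 5) + 30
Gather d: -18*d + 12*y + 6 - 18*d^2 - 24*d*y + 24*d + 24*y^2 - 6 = -18*d^2 + d*(6 - 24*y) + 24*y^2 + 12*y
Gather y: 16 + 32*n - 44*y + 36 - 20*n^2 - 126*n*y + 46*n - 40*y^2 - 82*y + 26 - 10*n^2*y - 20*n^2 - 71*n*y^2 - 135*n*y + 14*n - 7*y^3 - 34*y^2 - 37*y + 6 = -40*n^2 + 92*n - 7*y^3 + y^2*(-71*n - 74) + y*(-10*n^2 - 261*n - 163) + 84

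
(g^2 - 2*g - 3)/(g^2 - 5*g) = (g^2 - 2*g - 3)/(g*(g - 5))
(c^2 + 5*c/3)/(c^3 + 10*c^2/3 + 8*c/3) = (3*c + 5)/(3*c^2 + 10*c + 8)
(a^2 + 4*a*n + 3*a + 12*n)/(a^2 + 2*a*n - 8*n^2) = (a + 3)/(a - 2*n)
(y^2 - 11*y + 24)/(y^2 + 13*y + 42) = (y^2 - 11*y + 24)/(y^2 + 13*y + 42)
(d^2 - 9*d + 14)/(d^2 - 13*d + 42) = (d - 2)/(d - 6)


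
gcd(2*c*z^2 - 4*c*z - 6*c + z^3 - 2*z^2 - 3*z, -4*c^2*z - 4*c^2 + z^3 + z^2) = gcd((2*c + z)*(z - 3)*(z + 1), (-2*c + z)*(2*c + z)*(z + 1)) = 2*c*z + 2*c + z^2 + z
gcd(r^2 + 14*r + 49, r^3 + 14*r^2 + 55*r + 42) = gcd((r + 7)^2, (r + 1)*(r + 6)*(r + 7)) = r + 7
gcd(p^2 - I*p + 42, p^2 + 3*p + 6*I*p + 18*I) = p + 6*I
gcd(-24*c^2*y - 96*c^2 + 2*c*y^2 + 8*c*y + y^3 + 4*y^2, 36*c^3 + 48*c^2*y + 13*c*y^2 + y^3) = 6*c + y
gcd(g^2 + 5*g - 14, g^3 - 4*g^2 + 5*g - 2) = g - 2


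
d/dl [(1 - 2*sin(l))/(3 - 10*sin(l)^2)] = 2*(-10*sin(l)^2 + 10*sin(l) - 3)*cos(l)/(10*sin(l)^2 - 3)^2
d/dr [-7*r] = -7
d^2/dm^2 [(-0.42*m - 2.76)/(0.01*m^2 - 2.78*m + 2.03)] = (-(0.02*m - 2.78)*(0.04*m - 5.56)*(0.42*m + 2.76) + (0.0252*m - 2.28)*(0.01*m^2 - 2.78*m + 2.03))/(0.01*m^2 - 2.78*m + 2.03)^3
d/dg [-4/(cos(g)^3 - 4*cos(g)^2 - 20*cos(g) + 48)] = 4*(-3*cos(g)^2 + 8*cos(g) + 20)*sin(g)/(cos(g)^3 - 4*cos(g)^2 - 20*cos(g) + 48)^2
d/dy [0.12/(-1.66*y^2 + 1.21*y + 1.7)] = (0.3984*y - 0.1452)/(-1.66*y^2 + 1.21*y + 1.7)^2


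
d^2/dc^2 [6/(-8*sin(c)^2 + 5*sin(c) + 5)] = 6*(-256*sin(c)^4 + 120*sin(c)^3 + 199*sin(c)^2 - 215*sin(c) + 130)/(-8*sin(c)^2 + 5*sin(c) + 5)^3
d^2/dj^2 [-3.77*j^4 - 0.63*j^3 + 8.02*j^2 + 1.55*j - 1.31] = -45.24*j^2 - 3.78*j + 16.04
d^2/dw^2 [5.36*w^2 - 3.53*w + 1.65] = 10.7200000000000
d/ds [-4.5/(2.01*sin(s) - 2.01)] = 2.23880597014925*cos(s)/(sin(s) - 1)^2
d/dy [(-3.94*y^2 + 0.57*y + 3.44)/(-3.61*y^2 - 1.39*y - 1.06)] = (7.5343*y^2 + 33.1896*y + 4.1774)/(13.0321*y^4 + 10.0358*y^3 + 9.5853*y^2 + 2.9468*y + 1.1236)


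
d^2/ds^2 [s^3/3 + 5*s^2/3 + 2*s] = 2*s + 10/3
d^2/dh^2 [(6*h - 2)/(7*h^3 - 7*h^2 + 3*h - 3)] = 4*((3*h - 1)*(21*h^2 - 14*h + 3)^2 + (-63*h^2 + 42*h - 7*(3*h - 1)^2 - 9)*(7*h^3 - 7*h^2 + 3*h - 3))/(7*h^3 - 7*h^2 + 3*h - 3)^3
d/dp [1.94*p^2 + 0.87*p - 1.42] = 3.88*p + 0.87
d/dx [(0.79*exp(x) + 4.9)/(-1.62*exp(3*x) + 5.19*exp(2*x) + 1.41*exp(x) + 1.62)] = (2.5596*exp(3*x) + 19.7139*exp(2*x) - 50.862*exp(x) - 5.6292)*exp(x)/(2.6244*exp(6*x) - 16.8156*exp(5*x) + 22.3677*exp(4*x) + 9.387*exp(3*x) + 18.8037*exp(2*x) + 4.5684*exp(x) + 2.6244)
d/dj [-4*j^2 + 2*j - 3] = 2 - 8*j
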